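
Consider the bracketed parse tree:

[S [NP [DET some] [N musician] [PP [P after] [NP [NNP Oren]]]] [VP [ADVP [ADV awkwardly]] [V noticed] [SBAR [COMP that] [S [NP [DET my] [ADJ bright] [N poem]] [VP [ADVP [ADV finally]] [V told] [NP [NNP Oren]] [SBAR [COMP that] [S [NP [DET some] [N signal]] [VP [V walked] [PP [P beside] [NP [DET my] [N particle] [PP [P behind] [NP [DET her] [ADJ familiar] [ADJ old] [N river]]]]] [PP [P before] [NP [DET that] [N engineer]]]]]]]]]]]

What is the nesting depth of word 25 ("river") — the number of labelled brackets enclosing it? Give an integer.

13

The word sits inside N, which is inside NP, inside PP, inside NP, inside PP, inside VP, inside S, inside SBAR, inside VP, inside S, inside SBAR, inside VP, inside S — 13 brackets in all.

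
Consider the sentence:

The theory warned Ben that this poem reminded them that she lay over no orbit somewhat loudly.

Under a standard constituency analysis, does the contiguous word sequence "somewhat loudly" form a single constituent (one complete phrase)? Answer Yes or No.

Yes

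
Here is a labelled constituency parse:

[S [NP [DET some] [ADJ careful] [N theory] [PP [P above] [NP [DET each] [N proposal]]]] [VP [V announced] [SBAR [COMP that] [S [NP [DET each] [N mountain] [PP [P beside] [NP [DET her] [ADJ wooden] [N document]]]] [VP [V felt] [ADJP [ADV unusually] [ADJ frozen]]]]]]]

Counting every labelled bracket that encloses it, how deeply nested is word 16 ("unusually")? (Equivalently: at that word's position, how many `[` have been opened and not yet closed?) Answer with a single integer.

7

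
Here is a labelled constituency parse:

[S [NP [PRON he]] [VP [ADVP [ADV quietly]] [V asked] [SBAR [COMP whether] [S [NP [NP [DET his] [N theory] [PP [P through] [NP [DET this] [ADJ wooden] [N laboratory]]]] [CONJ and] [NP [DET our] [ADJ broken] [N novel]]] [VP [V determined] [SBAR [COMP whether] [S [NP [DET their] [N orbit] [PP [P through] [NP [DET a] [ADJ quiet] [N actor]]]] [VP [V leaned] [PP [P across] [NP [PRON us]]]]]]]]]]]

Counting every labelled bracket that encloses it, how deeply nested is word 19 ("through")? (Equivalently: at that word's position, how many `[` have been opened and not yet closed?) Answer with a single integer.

Path from the root down to the word: S → VP → SBAR → S → VP → SBAR → S → NP → PP → P. That is 10 enclosing brackets.

10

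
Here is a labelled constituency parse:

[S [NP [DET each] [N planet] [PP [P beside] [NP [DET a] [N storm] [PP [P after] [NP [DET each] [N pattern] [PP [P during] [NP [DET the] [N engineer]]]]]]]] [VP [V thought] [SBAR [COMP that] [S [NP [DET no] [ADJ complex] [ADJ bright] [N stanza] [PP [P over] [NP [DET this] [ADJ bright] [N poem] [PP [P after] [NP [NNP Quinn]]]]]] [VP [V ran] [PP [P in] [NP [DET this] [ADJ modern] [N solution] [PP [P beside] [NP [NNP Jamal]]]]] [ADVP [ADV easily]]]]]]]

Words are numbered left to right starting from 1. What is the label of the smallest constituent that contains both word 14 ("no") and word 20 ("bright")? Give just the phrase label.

NP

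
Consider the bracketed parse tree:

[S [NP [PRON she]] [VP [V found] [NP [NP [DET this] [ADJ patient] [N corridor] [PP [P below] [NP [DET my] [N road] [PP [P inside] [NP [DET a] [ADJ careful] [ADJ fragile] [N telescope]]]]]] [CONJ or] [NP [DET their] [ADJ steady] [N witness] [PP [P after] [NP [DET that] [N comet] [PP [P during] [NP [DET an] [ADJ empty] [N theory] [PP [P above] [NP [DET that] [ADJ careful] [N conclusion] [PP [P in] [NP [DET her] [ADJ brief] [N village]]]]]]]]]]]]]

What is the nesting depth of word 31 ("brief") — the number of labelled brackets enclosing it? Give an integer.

13

Counting open brackets not yet closed at "brief": [S [VP [NP [NP [PP [NP [PP [NP [PP [NP [PP [NP [ADJ = 13.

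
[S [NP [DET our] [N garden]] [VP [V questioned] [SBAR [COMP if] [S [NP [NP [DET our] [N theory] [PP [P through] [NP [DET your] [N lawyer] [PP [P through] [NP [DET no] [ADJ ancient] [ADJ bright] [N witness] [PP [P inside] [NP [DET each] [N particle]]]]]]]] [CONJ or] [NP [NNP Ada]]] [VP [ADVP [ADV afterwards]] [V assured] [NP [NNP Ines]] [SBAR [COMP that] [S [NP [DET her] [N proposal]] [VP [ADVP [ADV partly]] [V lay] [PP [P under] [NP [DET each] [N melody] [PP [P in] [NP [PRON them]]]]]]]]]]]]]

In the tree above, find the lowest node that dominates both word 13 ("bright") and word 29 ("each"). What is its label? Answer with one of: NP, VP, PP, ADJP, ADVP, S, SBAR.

The smallest bracket enclosing both words is [S our theory through your lawyer through no ancient bright witness inside each particle or Ada afterwards assured Ines that her proposal partly lay under each melody in them], so the label is S.

S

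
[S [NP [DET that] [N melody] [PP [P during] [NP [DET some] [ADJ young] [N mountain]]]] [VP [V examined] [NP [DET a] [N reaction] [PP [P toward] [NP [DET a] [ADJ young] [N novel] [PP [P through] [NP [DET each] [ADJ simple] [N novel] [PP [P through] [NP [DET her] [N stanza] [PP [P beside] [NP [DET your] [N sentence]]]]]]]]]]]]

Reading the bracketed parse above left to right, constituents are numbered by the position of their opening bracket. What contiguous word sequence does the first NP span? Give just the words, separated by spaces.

that melody during some young mountain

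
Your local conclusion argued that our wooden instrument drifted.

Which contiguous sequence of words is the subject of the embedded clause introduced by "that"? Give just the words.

our wooden instrument

"our wooden instrument" is the NP that combines with the VP headed by "drifted" to form the embedded clause introduced by "that" — the subject.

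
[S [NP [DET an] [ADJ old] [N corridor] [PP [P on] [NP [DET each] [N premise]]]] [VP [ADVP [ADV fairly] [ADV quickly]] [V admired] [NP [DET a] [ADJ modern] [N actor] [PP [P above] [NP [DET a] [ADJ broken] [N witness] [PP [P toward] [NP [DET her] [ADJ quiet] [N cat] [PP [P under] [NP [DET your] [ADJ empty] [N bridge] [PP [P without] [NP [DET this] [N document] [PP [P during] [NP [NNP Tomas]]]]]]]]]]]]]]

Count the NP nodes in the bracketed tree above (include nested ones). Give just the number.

8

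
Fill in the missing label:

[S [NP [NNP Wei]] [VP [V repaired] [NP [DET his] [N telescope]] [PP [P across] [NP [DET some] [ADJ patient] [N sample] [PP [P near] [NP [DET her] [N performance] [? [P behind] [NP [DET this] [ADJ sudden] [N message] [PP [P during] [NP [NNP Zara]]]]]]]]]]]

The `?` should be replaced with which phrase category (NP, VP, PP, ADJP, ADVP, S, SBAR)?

PP

Looking at what the `?` directly dominates — P 'behind', NP — this is a prepositional phrase (PP).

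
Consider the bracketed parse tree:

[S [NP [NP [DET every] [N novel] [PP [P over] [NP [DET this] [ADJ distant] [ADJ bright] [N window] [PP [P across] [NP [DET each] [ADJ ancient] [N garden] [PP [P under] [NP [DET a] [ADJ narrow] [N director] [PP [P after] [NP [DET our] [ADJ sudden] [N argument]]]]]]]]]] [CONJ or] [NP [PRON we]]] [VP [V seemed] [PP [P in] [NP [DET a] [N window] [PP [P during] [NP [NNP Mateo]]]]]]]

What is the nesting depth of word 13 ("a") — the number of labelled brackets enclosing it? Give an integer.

10

The word sits inside DET, which is inside NP, inside PP, inside NP, inside PP, inside NP, inside PP, inside NP, inside NP, inside S — 10 brackets in all.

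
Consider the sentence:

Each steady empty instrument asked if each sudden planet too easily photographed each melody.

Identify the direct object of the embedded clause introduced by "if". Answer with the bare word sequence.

each melody

The verb of the embedded clause introduced by "if" is "photographed"; its direct object is the NP "each melody".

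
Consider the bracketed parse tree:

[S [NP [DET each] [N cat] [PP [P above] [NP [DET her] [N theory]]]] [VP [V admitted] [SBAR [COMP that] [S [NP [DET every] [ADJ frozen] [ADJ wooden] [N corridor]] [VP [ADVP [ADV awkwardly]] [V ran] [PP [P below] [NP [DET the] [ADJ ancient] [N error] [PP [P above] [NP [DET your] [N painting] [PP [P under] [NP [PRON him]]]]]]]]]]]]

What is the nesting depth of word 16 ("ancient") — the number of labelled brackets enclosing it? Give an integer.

8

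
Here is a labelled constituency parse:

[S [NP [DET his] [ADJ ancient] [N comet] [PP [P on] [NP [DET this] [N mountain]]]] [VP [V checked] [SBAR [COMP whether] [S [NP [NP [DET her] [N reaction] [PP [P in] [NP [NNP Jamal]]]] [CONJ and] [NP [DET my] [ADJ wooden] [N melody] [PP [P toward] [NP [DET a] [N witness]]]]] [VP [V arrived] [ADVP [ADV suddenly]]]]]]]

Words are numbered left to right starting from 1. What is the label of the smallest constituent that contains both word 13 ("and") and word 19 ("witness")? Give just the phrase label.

Word 13 lies under S → VP → SBAR → S → NP → CONJ; word 19 lies under S → VP → SBAR → S → NP → NP → PP → NP → N. The lowest shared node is the NP.

NP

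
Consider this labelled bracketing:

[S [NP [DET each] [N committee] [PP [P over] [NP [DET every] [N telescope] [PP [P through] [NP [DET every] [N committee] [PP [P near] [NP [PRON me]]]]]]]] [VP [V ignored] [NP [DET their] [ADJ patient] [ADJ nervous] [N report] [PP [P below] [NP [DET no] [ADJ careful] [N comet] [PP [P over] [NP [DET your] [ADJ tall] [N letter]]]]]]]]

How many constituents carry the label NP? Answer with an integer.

7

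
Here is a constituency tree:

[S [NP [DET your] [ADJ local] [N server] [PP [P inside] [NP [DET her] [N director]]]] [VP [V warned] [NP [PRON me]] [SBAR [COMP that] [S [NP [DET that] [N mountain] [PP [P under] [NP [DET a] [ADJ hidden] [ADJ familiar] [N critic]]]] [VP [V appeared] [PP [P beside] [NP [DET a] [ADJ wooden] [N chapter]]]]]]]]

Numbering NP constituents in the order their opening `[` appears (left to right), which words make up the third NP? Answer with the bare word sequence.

me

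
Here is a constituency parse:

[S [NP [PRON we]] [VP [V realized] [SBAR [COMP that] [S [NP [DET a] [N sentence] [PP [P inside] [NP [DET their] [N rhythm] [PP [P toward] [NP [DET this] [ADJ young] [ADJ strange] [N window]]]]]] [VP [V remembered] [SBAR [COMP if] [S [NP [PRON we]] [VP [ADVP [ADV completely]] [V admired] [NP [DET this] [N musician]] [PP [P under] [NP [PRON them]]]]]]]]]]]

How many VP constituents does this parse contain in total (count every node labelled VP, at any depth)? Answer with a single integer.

The VP constituents are: [VP realized that a sentence inside their rhythm toward this young strange window remembered if we completely admired this musician under them]; [VP remembered if we completely admired this musician under them]; [VP completely admired this musician under them]. Total: 3.

3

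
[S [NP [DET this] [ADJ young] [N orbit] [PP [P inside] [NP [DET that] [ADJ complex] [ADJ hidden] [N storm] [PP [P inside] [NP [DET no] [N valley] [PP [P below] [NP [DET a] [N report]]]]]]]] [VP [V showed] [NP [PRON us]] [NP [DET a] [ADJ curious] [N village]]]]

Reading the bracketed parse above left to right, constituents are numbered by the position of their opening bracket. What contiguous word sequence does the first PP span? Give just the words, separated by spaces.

inside that complex hidden storm inside no valley below a report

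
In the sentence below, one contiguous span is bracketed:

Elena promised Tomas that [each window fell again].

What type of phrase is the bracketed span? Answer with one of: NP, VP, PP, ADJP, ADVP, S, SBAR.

The span is built around the head "fell" — a clause (S).

S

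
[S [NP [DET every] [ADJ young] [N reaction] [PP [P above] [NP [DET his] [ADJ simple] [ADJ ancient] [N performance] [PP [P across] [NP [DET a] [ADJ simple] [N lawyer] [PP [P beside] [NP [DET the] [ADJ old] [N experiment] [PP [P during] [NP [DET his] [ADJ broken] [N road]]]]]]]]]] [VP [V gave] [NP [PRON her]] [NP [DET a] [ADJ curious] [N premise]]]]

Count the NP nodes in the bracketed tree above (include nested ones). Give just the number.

7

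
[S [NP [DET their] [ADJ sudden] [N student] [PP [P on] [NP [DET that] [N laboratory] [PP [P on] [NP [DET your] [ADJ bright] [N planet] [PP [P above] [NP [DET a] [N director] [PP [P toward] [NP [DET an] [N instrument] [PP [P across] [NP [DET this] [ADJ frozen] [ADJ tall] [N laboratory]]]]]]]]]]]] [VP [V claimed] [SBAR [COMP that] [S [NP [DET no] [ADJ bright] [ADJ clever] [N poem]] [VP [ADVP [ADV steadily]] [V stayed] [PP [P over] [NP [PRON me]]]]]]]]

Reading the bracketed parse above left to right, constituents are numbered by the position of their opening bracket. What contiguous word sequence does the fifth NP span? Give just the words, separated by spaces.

Opening `[NP` markers occur at word positions 1, 5, 8, 12, 15, 18, 24, 31; the fifth of these opens the constituent [NP an instrument across this frozen tall laboratory].

an instrument across this frozen tall laboratory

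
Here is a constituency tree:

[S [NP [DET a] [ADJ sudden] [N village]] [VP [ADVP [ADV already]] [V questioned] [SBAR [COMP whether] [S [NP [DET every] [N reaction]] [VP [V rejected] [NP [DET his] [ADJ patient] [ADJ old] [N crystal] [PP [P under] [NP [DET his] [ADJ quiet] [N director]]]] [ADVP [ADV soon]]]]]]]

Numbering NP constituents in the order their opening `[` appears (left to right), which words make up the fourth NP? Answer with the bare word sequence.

his quiet director

Opening `[NP` markers occur at word positions 1, 7, 10, 15; the fourth of these opens the constituent [NP his quiet director].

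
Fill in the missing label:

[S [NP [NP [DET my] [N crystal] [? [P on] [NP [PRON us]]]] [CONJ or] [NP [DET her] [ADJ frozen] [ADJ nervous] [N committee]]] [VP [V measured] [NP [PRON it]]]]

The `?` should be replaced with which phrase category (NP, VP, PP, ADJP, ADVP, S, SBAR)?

PP

The `?` node immediately contains: P 'on', NP. That is the internal structure of a prepositional phrase, so the label is PP.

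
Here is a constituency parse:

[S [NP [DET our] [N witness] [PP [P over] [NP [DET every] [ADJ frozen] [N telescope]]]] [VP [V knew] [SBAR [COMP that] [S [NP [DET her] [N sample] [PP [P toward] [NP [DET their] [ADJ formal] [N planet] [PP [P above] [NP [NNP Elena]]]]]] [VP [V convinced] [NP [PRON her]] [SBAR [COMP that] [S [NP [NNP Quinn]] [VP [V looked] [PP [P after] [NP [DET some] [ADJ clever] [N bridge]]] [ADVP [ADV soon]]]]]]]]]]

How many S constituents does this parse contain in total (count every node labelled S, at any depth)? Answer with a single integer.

3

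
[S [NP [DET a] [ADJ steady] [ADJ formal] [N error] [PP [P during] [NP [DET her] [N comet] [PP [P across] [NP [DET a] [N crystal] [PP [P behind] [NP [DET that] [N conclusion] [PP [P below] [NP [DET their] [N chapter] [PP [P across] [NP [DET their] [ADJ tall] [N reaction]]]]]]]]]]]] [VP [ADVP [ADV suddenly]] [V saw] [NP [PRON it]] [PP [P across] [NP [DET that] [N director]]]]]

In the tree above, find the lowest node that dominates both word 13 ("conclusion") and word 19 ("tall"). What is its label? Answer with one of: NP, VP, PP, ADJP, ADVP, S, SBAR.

The smallest bracket enclosing both words is [NP that conclusion below their chapter across their tall reaction], so the label is NP.

NP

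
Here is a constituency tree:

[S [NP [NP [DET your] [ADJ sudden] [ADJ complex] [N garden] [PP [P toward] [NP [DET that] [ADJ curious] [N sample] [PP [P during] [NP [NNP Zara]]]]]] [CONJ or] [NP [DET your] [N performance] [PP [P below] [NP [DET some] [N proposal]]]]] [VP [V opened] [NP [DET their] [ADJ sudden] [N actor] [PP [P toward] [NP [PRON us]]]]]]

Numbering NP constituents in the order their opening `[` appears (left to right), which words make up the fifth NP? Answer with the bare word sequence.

your performance below some proposal

The NP opening brackets appear, in order, over: "your sudden complex garden toward that curious sample during Zara or your performance below some proposal"; "your sudden complex garden toward that curious sample during Zara"; "that curious sample during Zara"; "Zara"; "your performance below some proposal"; "some proposal"; "their sudden actor toward us"; "us". The fifth one spans "your performance below some proposal".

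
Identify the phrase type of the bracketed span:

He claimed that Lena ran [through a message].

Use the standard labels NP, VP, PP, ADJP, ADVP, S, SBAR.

The span is built around the preposition "through" — a prepositional phrase (PP).

PP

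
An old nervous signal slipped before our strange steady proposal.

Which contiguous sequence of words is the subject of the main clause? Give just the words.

In the main clause the verb is "slipped"; the NP preceding it, "an old nervous signal", is the subject.

an old nervous signal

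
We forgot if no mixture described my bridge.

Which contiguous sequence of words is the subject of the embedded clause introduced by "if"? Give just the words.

no mixture

In the embedded clause introduced by "if" the verb is "described"; the NP preceding it, "no mixture", is the subject.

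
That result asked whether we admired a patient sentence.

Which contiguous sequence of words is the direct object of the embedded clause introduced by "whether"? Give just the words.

Within the embedded clause introduced by "whether", the direct object of "admired" is "a patient sentence".

a patient sentence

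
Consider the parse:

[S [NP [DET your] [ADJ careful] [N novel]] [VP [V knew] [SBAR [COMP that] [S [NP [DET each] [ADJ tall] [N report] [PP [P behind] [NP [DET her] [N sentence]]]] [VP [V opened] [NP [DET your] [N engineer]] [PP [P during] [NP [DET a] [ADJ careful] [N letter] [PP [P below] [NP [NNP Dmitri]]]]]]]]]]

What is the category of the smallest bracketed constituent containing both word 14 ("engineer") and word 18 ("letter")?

VP

Both words fall inside [VP opened your engineer during a careful letter below Dmitri] (words 12–20), and no smaller constituent contains them both. Label: VP.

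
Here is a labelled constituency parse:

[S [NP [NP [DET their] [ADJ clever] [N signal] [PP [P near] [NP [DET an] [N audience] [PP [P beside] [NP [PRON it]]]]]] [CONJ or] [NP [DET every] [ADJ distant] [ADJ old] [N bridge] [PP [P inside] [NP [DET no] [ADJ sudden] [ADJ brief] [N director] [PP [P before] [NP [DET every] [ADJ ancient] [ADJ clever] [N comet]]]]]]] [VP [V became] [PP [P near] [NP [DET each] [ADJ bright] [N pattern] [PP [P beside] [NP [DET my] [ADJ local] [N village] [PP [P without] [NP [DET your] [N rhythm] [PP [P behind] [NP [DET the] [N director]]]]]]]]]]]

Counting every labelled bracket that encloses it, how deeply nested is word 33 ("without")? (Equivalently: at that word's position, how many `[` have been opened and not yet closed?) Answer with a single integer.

8

Path from the root down to the word: S → VP → PP → NP → PP → NP → PP → P. That is 8 enclosing brackets.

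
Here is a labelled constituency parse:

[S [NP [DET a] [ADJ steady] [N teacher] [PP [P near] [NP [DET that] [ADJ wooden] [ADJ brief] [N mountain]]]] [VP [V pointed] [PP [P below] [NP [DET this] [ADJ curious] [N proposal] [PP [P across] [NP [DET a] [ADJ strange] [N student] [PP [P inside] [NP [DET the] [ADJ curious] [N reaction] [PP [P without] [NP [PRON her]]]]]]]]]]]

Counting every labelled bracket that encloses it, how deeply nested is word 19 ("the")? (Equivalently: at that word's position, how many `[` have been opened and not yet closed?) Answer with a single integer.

9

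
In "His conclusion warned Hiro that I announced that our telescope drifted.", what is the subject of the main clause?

The subject of the main clause is the NP immediately before the verb "warned": "his conclusion".

his conclusion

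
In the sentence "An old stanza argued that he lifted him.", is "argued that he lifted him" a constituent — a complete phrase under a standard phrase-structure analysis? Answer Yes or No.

"argued that he lifted him" is exactly the verb phrase [VP argued that he lifted him], a complete constituent.

Yes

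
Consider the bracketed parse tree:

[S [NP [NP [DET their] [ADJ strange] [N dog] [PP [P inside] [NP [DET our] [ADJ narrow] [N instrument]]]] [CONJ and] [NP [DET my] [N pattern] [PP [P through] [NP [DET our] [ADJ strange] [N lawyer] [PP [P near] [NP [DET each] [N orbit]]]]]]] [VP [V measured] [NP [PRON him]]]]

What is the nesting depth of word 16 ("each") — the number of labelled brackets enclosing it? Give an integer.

8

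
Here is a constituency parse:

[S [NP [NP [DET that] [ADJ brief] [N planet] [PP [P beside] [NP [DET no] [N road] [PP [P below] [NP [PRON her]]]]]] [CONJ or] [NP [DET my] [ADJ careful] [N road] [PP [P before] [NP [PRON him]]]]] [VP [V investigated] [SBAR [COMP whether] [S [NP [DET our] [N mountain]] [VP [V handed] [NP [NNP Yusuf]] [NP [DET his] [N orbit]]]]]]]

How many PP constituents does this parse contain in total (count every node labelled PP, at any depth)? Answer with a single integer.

The PP constituents are: [PP beside no road below her]; [PP below her]; [PP before him]. Total: 3.

3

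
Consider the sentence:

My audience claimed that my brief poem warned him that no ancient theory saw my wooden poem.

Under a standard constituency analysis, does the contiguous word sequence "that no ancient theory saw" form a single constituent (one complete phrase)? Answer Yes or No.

No

The sequence begins inside the complementizer "that" and ends inside the clause "no ancient theory saw my wooden poem"; it crosses a phrase boundary, so no single node in the tree spans exactly those words.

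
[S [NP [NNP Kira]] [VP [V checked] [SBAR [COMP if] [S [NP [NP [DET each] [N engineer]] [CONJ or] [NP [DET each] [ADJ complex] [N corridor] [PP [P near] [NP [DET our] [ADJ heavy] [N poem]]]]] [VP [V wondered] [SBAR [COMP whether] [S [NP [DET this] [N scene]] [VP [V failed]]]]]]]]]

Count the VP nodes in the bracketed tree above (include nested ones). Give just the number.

3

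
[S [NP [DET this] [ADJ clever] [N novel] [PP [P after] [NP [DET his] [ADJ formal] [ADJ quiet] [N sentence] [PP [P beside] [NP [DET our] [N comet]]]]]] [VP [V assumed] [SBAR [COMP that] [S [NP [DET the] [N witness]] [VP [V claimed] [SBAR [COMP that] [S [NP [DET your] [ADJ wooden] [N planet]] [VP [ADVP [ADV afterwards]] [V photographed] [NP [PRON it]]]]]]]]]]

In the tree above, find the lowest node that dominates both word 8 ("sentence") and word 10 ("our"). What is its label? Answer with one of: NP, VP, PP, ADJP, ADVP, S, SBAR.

NP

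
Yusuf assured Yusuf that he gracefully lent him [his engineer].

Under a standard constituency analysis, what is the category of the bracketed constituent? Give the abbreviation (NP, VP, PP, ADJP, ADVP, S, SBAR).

"engineer" is the head of the bracketed span, so the span is a noun phrase: NP.

NP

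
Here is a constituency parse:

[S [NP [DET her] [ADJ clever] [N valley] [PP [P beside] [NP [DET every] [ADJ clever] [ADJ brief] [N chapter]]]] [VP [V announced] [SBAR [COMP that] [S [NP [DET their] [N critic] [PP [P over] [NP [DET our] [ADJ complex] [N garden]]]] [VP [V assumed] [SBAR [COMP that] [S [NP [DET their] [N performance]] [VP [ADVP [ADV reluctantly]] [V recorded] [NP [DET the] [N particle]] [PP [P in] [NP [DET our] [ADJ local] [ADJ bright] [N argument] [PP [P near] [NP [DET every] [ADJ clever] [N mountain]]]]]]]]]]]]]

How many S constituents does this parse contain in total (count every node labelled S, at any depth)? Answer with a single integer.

3

Scanning left to right, an opening `[S` appears at word positions 1, 11, 19 — 3 in total.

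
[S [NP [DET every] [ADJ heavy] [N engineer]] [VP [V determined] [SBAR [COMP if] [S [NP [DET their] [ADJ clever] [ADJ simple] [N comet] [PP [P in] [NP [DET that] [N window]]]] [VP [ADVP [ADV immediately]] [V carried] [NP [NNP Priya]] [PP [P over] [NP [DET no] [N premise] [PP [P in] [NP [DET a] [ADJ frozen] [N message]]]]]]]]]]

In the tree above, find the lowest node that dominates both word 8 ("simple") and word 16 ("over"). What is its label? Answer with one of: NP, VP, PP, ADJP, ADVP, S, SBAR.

S

Both words fall inside [S their clever simple comet in that window immediately carried Priya over no premise in a frozen message] (words 6–22), and no smaller constituent contains them both. Label: S.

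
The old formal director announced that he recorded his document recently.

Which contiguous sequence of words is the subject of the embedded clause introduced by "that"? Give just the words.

he

"he" is the NP that combines with the VP headed by "recorded" to form the embedded clause introduced by "that" — the subject.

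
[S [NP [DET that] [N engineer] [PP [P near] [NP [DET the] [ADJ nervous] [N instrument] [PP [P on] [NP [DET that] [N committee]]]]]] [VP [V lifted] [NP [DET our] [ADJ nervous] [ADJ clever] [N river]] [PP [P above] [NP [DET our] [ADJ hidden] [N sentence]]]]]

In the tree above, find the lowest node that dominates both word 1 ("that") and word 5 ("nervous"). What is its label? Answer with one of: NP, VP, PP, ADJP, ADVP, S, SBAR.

NP

Both words fall inside [NP that engineer near the nervous instrument on that committee] (words 1–9), and no smaller constituent contains them both. Label: NP.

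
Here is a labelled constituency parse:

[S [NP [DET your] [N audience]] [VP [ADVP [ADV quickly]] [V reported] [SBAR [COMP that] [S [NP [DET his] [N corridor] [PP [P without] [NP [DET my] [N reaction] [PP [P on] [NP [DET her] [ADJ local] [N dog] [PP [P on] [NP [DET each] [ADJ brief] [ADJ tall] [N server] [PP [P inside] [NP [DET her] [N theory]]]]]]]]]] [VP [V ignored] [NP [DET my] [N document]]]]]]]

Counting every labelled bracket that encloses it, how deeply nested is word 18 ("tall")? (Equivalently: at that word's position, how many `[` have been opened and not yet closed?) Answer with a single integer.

Path from the root down to the word: S → VP → SBAR → S → NP → PP → NP → PP → NP → PP → NP → ADJ. That is 12 enclosing brackets.

12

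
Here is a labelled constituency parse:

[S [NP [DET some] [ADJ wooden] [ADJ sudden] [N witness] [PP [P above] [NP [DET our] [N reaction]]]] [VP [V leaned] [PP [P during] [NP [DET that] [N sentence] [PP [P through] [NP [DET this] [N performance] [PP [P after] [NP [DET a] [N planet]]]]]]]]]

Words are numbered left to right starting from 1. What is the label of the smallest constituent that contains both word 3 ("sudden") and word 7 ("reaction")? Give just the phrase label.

NP

The smallest bracket enclosing both words is [NP some wooden sudden witness above our reaction], so the label is NP.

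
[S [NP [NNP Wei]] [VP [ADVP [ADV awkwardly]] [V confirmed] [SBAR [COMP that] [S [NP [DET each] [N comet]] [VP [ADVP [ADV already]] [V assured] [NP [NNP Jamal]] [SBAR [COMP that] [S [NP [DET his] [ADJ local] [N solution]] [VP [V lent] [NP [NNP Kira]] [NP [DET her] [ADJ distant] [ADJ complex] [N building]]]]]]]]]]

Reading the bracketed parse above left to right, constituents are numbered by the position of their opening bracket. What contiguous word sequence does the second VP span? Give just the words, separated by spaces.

already assured Jamal that his local solution lent Kira her distant complex building

Opening `[VP` markers occur at word positions 2, 7, 14; the second of these opens the constituent [VP already assured Jamal that his local solution lent Kira her distant complex building].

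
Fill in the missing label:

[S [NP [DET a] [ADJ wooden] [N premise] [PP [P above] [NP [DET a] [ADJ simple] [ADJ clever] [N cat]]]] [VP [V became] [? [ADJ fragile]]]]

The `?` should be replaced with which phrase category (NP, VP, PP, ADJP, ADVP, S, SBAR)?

The `?` node immediately contains: ADJ 'fragile'. That is the internal structure of an adjective phrase, so the label is ADJP.

ADJP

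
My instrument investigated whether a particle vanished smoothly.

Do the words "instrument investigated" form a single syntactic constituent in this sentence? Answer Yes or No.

No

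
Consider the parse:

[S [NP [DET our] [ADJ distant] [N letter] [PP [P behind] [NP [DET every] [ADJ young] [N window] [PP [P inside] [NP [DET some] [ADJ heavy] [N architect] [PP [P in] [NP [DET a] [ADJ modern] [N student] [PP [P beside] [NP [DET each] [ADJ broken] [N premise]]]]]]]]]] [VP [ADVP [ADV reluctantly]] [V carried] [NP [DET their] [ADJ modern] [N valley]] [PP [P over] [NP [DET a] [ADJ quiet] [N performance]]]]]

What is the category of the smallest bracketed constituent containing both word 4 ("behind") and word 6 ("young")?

PP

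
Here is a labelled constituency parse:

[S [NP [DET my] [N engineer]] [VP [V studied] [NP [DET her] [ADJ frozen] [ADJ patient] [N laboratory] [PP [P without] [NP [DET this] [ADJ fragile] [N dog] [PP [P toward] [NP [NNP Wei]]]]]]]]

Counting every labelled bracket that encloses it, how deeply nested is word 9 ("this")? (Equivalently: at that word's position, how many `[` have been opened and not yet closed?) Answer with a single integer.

6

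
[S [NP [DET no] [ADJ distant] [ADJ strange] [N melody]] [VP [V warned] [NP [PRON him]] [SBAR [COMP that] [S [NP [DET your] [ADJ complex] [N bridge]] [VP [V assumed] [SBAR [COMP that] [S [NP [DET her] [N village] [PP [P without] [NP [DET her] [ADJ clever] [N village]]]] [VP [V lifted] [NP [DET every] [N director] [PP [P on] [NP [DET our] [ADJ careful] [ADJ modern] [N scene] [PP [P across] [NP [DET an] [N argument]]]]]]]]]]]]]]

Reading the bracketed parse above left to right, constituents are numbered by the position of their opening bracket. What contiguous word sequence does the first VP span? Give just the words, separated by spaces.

Opening `[VP` markers occur at word positions 5, 11, 19; the first of these opens the constituent [VP warned him that your complex bridge assumed that her village without her clever village lifted every director on our careful modern scene across an argument].

warned him that your complex bridge assumed that her village without her clever village lifted every director on our careful modern scene across an argument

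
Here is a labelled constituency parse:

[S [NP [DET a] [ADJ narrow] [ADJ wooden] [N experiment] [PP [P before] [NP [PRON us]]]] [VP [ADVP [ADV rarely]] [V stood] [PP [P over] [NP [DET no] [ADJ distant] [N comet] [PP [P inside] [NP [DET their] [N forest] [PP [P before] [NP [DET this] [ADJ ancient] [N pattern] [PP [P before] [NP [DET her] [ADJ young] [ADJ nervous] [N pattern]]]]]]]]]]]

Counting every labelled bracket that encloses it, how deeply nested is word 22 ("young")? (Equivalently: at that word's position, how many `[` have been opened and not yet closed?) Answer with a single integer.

11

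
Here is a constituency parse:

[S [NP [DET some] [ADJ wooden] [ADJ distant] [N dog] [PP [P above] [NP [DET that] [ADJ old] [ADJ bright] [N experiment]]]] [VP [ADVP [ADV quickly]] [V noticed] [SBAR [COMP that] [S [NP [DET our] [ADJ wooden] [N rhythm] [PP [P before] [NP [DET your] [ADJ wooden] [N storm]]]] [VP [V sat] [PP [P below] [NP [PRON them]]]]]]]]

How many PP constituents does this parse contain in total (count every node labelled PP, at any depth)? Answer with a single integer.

The PP constituents are: [PP above that old bright experiment]; [PP before your wooden storm]; [PP below them]. Total: 3.

3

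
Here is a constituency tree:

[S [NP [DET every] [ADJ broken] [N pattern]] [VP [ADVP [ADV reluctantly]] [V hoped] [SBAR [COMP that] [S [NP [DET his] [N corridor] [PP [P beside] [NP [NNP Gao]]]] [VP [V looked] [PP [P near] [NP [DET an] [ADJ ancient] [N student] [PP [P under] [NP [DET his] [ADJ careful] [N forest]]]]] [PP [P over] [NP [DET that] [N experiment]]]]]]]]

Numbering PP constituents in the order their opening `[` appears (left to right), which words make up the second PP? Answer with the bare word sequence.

near an ancient student under his careful forest

Opening `[PP` markers occur at word positions 9, 12, 16, 20; the second of these opens the constituent [PP near an ancient student under his careful forest].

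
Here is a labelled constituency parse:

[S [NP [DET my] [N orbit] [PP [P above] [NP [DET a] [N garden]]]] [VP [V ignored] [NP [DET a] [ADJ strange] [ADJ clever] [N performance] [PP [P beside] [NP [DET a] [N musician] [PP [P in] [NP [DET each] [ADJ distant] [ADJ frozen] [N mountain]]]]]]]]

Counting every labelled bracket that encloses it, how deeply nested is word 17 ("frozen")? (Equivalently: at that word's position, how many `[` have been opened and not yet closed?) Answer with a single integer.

8

Path from the root down to the word: S → VP → NP → PP → NP → PP → NP → ADJ. That is 8 enclosing brackets.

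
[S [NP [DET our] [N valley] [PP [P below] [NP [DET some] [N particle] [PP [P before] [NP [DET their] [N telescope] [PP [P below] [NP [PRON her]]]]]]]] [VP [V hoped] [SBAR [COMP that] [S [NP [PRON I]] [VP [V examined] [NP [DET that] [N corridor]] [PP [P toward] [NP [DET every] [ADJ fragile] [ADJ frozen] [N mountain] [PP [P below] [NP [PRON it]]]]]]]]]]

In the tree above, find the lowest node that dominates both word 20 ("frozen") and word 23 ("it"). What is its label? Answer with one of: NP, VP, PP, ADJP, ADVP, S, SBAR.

The smallest bracket enclosing both words is [NP every fragile frozen mountain below it], so the label is NP.

NP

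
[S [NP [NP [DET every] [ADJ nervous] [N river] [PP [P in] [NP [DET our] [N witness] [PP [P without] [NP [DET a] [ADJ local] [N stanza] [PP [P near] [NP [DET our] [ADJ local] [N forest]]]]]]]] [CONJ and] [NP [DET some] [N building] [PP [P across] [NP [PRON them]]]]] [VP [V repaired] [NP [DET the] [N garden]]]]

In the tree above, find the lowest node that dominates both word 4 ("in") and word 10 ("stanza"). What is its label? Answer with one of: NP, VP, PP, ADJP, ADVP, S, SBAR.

PP

The smallest bracket enclosing both words is [PP in our witness without a local stanza near our local forest], so the label is PP.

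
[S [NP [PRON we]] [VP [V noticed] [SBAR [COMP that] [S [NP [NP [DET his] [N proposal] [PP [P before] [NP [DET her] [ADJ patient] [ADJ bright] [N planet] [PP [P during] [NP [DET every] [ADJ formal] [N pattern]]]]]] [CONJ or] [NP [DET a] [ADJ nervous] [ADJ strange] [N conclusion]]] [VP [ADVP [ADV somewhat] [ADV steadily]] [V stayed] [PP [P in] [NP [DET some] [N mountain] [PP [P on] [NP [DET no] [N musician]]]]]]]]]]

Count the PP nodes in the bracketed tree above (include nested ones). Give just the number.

4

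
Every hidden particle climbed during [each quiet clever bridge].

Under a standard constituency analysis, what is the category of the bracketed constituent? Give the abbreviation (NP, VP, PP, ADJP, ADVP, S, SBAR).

The span is built around the noun "bridge" — a noun phrase (NP).

NP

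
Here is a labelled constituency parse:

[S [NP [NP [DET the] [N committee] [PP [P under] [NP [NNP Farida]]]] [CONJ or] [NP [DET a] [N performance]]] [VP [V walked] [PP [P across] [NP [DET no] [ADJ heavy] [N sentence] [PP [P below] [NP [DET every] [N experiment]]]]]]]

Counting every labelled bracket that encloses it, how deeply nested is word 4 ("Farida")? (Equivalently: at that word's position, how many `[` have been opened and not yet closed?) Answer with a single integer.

6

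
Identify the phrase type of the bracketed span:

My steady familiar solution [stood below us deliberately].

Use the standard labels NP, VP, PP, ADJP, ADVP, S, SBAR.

"stood" is the head of the bracketed span, so the span is a verb phrase: VP.

VP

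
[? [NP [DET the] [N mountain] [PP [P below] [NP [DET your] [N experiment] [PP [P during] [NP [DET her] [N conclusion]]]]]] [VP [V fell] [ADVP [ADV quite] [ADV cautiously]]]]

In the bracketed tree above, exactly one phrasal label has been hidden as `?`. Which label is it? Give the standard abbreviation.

S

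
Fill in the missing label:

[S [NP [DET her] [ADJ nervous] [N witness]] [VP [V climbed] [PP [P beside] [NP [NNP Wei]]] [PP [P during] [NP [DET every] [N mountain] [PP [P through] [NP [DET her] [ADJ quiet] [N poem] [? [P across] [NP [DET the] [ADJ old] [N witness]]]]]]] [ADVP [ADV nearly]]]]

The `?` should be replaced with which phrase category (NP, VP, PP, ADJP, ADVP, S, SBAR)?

Looking at what the `?` directly dominates — P 'across', NP — this is a prepositional phrase (PP).

PP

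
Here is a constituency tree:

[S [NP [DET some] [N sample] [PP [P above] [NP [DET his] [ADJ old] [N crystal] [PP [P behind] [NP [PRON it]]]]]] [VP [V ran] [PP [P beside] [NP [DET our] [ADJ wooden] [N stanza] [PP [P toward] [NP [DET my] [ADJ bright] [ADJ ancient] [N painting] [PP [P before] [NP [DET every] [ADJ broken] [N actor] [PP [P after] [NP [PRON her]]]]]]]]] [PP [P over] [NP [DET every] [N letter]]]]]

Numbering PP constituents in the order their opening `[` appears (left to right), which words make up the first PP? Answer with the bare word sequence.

above his old crystal behind it

In left-to-right order the PP constituents are "above his old crystal behind it"; "behind it"; "beside our wooden stanza toward my bright ancient painting before every broken actor after her"; "toward my bright ancient painting before every broken actor after her"; "before every broken actor after her"; "after her"; "over every letter". Number 1 is "above his old crystal behind it".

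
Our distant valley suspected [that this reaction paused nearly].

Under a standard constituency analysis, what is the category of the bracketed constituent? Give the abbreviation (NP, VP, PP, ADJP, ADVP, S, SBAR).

SBAR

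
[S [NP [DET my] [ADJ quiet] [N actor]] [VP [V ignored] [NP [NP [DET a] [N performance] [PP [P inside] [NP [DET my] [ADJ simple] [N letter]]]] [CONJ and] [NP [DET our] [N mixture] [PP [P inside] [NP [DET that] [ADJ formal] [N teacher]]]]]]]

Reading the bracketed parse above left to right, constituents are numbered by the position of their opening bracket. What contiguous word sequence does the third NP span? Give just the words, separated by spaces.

In left-to-right order the NP constituents are "my quiet actor"; "a performance inside my simple letter and our mixture inside that formal teacher"; "a performance inside my simple letter"; "my simple letter"; "our mixture inside that formal teacher"; "that formal teacher". Number 3 is "a performance inside my simple letter".

a performance inside my simple letter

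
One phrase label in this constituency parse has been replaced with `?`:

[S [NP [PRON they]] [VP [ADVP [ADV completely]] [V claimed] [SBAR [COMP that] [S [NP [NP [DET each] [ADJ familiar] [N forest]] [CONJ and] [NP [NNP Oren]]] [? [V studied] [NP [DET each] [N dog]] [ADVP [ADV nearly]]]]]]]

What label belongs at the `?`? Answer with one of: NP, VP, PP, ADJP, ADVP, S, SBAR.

Looking at what the `?` directly dominates — V 'studied', NP, ADVP — this is a verb phrase (VP).

VP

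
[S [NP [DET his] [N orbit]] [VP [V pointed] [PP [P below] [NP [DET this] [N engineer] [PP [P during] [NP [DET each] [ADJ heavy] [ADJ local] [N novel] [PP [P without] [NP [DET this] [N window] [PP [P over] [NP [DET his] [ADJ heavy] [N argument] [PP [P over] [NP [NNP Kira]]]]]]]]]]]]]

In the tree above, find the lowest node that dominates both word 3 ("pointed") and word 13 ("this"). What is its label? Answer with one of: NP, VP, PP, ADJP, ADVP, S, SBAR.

VP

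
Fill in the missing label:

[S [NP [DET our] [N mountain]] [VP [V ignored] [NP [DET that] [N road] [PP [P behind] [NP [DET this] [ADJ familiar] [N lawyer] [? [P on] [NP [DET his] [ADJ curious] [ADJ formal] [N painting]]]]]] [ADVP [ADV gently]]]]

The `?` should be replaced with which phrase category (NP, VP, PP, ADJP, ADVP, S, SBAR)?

A constituent whose immediate children are P 'on', NP is a prepositional phrase: PP.

PP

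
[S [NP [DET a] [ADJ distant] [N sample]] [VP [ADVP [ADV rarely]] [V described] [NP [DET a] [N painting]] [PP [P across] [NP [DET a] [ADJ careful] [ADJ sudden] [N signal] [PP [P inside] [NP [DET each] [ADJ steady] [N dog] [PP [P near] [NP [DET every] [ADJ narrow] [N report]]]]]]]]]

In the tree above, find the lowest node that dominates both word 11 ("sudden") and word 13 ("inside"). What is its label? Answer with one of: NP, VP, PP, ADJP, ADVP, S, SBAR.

NP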